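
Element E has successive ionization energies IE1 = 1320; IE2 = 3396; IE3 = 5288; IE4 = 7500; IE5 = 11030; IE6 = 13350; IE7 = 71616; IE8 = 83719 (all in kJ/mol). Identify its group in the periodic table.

Look for the largest jump between consecutive ionization energies: IE7/IE6 ≈ 5.4, far larger than any earlier ratio.
That jump marks the point where a core electron is being removed. So the atom has 6 valence electrons.
A main-group element with 6 valence electrons is in group 16.

Group 16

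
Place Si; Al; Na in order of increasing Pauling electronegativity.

Na, Al, Si

Na is in period 3, group 1; Al is in period 3, group 13; Si is in period 3, group 14.
Atoms toward the upper right of the periodic table pull bonding electrons most strongly.
All lie in period 3, so electronegativity increases left to right.
So from lowest to highest: Na < Al < Si.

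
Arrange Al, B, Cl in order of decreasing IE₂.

B, Cl, Al

IE_2 is the cost of taking one more electron from the +1 cation: Al⁺ still has 2 valence electrons; B⁺ still has 2 valence electrons; Cl⁺ still has 6 valence electrons.
All are still removing valence electrons, so compare the +1 ions as you would atoms: IE_2 generally rises across a period (higher Z_eff) and falls down a group (larger shell), subject to the usual subshell exceptions.
Valence configurations: Al⁺ [Ne]3s², B⁺ [He]2s², Cl⁺ [Ne]3s²3p⁴.
Approximate IE_2 values (kJ/mol): Al 1817, B 2427, Cl 2298.
So the second ionization energies run Al < Cl < B.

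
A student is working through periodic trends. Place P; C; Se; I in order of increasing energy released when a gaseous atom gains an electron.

Electron affinity generally becomes more exothermic across a period toward the halogens and less exothermic down a group.
These sit on a diagonal, where the across-period and down-group effects partly cancel.
C > P: period and group pull opposite ways; the down-group shift dominates (122 vs 72 kJ/mol).
Se > C: the two effects oppose for this pair; the across-period effect wins (195 vs 122 kJ/mol).
I > Se: period and group pull opposite ways; the across-period shift dominates (295 vs 195 kJ/mol).
Tabulated electron affinity (kJ/mol): C 122, P 72, Se 195, I 295.
So from lowest to highest: P < C < Se < I.

P, C, Se, I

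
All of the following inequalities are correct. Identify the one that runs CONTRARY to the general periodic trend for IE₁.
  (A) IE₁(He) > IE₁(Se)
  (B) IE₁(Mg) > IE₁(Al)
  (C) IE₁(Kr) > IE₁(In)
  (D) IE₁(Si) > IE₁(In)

(B)

The general trend: IE₁ increases across a period and decreases down a group.
(A) He (period 1, group 18) vs Se (period 4, group 16): the stated order agrees with the simple trend.
(B) Mg (period 3, group 2) vs Al (period 3, group 13): the stated order contradicts the simple trend.
(C) Kr (period 4, group 18) vs In (period 5, group 13): the stated order agrees with the simple trend.
(D) Si (period 3, group 14) vs In (period 5, group 13): the stated order agrees with the simple trend.
The exception is (B): Al's single 3p electron is easier to remove than one from Mg's filled 3s².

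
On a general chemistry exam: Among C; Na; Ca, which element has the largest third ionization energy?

Na

The third ionization energy removes an electron from the +2 ion. For each element: C²⁺ still has 2 valence electrons; Na²⁺ is already 1 electron into the core; Ca²⁺ is the bare [Ar] core.
Breaking into a closed-shell core is much more expensive than removing a leftover valence electron — Ca and Na have the largest IE_3 here.
Approximate IE_3 values (kJ/mol): C 4620, Na 6910, Ca 4912.
Putting it together, IE_3: C < Ca < Na.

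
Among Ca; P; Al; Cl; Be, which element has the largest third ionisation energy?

Be

The third ionization energy removes an electron from the +2 ion. For each element: Ca²⁺ is the bare [Ar] core; P²⁺ still has 3 valence electrons; Al²⁺ still has 1 valence electron; Cl²⁺ still has 5 valence electrons; Be²⁺ is the bare [He] core.
Core electrons are held far more tightly than valence electrons, so Ca and Be top the IE_3 order.
Valence configurations: P²⁺ [Ne]3s²3p¹, Al²⁺ [Ne]3s¹, Cl²⁺ [Ne]3s²3p³.
The numbers (kJ/mol): Ca 4912, P 2914, Al 2745, Cl 3822, Be 14849.
Overall IE_3 order: Al < P < Cl < Ca < Be.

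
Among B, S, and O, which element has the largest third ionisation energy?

O

Consider each +2 ion: B²⁺ still has 1 valence electron; S²⁺ still has 4 valence electrons; O²⁺ still has 4 valence electrons.
All are still removing valence electrons, so compare the +2 ions as you would atoms: IE_3 generally rises across a period (higher Z_eff) and falls down a group (larger shell), subject to the usual subshell exceptions.
Valence configurations: B²⁺ [He]2s¹, S²⁺ [Ne]3s²3p², O²⁺ [He]2s²2p².
The numbers (kJ/mol): B 3660, S 3357, O 5300.
So the third ionization energies run S < B < O.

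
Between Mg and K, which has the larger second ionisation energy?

K

After 1 electron has been removed, what remains? Mg⁺ still has 1 valence electron; K⁺ is the bare [Ar] core.
Breaking into a closed-shell core is much more expensive than removing a leftover valence electron — K has the largest IE_2 here.
Tabulated IE_2 (kJ/mol): Mg 1451, K 3052.
So the second ionization energies run Mg < K.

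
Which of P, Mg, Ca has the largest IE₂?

P

The second ionization energy removes an electron from the +1 ion. For each element: P⁺ still has 4 valence electrons; Mg⁺ still has 1 valence electron; Ca⁺ still has 1 valence electron.
All are still removing valence electrons, so compare the +1 ions as you would atoms: IE_2 generally rises across a period (higher Z_eff) and falls down a group (larger shell), subject to the usual subshell exceptions.
Valence configurations: P⁺ [Ne]3s²3p², Mg⁺ [Ne]3s¹, Ca⁺ [Ar]4s¹.
Tabulated IE_2 (kJ/mol): P 1907, Mg 1451, Ca 1145.
Overall IE_2 order: Ca < Mg < P.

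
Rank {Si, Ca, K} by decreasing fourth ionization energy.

Ca, K, Si

IE_4 is the cost of taking one more electron from the +3 cation: Si³⁺ still has 1 valence electron; Ca³⁺ is already 1 electron into the core; K³⁺ is already 2 electrons into the core.
Breaking into a closed-shell core is much more expensive than removing a leftover valence electron — K and Ca have the largest IE_4 here.
The numbers (kJ/mol): Si 4356, Ca 6491, K 5877.
Putting it together, IE_4: Si < K < Ca.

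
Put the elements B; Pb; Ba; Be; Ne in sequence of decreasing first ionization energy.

Ne > Be > B > Pb > Ba

Be is in period 2, group 2; B is in period 2, group 13; Ne is in period 2, group 18; Ba is in period 6, group 2; Pb is in period 6, group 14.
IE₁ increases left→right with effective nuclear charge and decreases top→bottom as the valence shell moves farther out.
Neither a single period nor a single group — weigh both effects.
Pb > Ba: Pb lies to the right of Ba in period 6, so the across-period effect alone puts Pb higher.
B > Pb: period and group pull opposite ways; the down-group shift dominates (801 vs 716 kJ/mol).
Be > B: this pair runs against the simple trend — see the exception note.
Ne > Be: Ne lies to the right of Be in period 2, so the across-period effect alone puts Ne higher.
Note the exception: Be has a higher first ionization energy than B, contrary to the simple trend — removing B's lone 2p electron is easier than breaking Be's filled 2s².
For reference (kJ/mol): Be 900, B 801, Ne 2081, Ba 503, Pb 716.
So from highest to lowest: Ne > Be > B > Pb > Ba.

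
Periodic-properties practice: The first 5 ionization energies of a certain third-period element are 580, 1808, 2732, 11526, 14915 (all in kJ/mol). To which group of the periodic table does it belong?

Look for the largest jump between consecutive ionization energies: IE4/IE3 ≈ 4.2, far larger than any earlier ratio.
That jump marks the point where a core electron is being removed. So the atom has 3 valence electrons.
A main-group element with 3 valence electrons is in group 13.

Group 13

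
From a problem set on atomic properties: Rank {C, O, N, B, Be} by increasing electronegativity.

Be < B < C < N < O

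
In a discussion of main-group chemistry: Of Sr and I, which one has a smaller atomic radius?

I

Sr is in period 5, group 2; I is in period 5, group 17.
Moving right in a period, electrons are added to the same shell under a stronger nuclear pull, so atoms get smaller; moving down, a new shell is opened and atoms get larger.
All lie in period 5, so atomic radius increases right to left.
So I has the smaller atomic radius (I < Sr).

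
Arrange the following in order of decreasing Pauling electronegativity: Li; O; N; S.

O > N > S > Li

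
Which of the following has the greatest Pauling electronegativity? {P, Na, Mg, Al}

Na is in period 3, group 1; Mg is in period 3, group 2; Al is in period 3, group 13; P is in period 3, group 15.
Smaller atoms with higher effective nuclear charge are more electronegative.
All lie in period 3, so electronegativity increases left to right.
The greatest Pauling electronegativity among these belongs to P.

P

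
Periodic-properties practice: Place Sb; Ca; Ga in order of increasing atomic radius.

Ca is in period 4, group 2; Ga is in period 4, group 13; Sb is in period 5, group 15.
Moving right in a period, electrons are added to the same shell under a stronger nuclear pull, so atoms get smaller; moving down, a new shell is opened and atoms get larger.
Neither a single period nor a single group — weigh both effects.
Sb > Ga: period and group pull opposite ways; the down-group shift dominates (140 vs 124 pm).
Ca > Sb: the two effects oppose for this pair; the across-period effect wins (171 vs 140 pm).
Approximate values (pm): Ca 171, Ga 124, Sb 140.
So from smallest to largest: Ga < Sb < Ca.

Ga, Sb, Ca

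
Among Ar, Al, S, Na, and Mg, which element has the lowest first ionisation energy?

Na

First ionization energy rises across a period (greater Z_eff holds electrons more tightly) and falls down a group (valence electrons are farther from the nucleus).
All lie in period 3; the across-period trend (first ionization energy increases left to right) applies, with the exception below.
Note the exception: Mg has a higher first ionization energy than Al, contrary to the simple trend — Al's single 3p electron is easier to remove than one from Mg's filled 3s².
Tabulated first ionization energy (kJ/mol): Na 496, Mg 738, Al 578, S 1000, Ar 1521.
The lowest first ionisation energy among these belongs to Na.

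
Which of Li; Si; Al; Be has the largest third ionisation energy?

Be

The third ionization energy removes an electron from the +2 ion. For each element: Li²⁺ is already 1 electron into the core; Si²⁺ still has 2 valence electrons; Al²⁺ still has 1 valence electron; Be²⁺ is the bare [He] core.
Core electrons are held far more tightly than valence electrons, so Li and Be top the IE_3 order.
Valence configurations: Si²⁺ [Ne]3s², Al²⁺ [Ne]3s¹.
Tabulated IE_3 (kJ/mol): Li 11815, Si 3232, Al 2745, Be 14849.
Hence IE_3: Al < Si < Li < Be.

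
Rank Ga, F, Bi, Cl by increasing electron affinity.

Ga < Bi < F < Cl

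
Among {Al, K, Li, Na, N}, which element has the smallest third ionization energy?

Al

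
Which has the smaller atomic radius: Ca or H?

H

H is in period 1, group 1; Ca is in period 4, group 2.
Moving right in a period, electrons are added to the same shell under a stronger nuclear pull, so atoms get smaller; moving down, a new shell is opened and atoms get larger.
Here both period and group differ, so the two effects have to be weighed against each other.
Ca > H: the two effects oppose for this pair; the down-group effect wins (171 vs 32 pm).
Approximate values (pm): H 32, Ca 171.
So H has the smaller atomic radius (H < Ca).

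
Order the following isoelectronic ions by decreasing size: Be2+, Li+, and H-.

All of these have 2 electrons, so size is governed by nuclear charge alone: the more protons, the stronger the pull on the same electron cloud, and the smaller the ion.
Nuclear charges: Be2+ (Z=4), Li+ (Z=3), H- (Z=1).
Largest to smallest: H- > Li+ > Be2+.

H- > Li+ > Be2+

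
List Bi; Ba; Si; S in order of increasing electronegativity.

Ba < Si < Bi < S

Si is in period 3, group 14; S is in period 3, group 16; Ba is in period 6, group 2; Bi is in period 6, group 15.
Electronegativity increases across a period and decreases down a group, tracking effective nuclear charge and atomic size.
These span different periods and groups, so the two trends combine.
Si > Ba: relative to Ba, both the across-period and down-group shifts push Si's electronegativity up.
Bi > Si: period and group pull opposite ways; the across-period shift dominates (2.02 vs 1.90).
S > Bi: both effects reinforce here, so S is clearly the higher of the two.
Tabulated electronegativity (Pauling): Si 1.90, S 2.58, Ba 0.89, Bi 2.02.
So from lowest to highest: Ba < Si < Bi < S.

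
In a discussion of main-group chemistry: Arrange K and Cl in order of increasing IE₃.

Cl < K

IE_3 is the cost of taking one more electron from the +2 cation: K²⁺ is already 1 electron into the core; Cl²⁺ still has 5 valence electrons.
Pulling an electron out of a noble-gas core costs far more than removing a remaining valence electron, so K sits at the high end of IE_3.
Approximate IE_3 values (kJ/mol): K 4420, Cl 3822.
Overall IE_3 order: Cl < K.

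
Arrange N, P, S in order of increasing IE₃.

Consider each +2 ion: N²⁺ still has 3 valence electrons; P²⁺ still has 3 valence electrons; S²⁺ still has 4 valence electrons.
All are still removing valence electrons, so compare the +2 ions as you would atoms: IE_3 generally rises across a period (higher Z_eff) and falls down a group (larger shell), subject to the usual subshell exceptions.
Valence configurations: N²⁺ [He]2s²2p¹, P²⁺ [Ne]3s²3p¹, S²⁺ [Ne]3s²3p².
The numbers (kJ/mol): N 4578, P 2914, S 3357.
Overall IE_3 order: P < S < N.

P < S < N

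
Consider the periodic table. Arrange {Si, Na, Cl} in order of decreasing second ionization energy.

Consider each +1 ion: Si⁺ still has 3 valence electrons; Na⁺ is the bare [Ne] core; Cl⁺ still has 6 valence electrons.
Pulling an electron out of a noble-gas core costs far more than removing a remaining valence electron, so Na sits at the high end of IE_2.
Valence configurations: Si⁺ [Ne]3s²3p¹, Cl⁺ [Ne]3s²3p⁴.
Approximate IE_2 values (kJ/mol): Si 1577, Na 4562, Cl 2298.
Putting it together, IE_2: Si < Cl < Na.

Na, Cl, Si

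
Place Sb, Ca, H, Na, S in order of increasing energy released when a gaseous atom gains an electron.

Ca < Na < H < Sb < S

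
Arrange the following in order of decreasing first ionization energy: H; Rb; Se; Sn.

H, Se, Sn, Rb

H is in period 1, group 1; Se is in period 4, group 16; Rb is in period 5, group 1; Sn is in period 5, group 14.
Removing the outermost electron gets harder across a period and easier down a group.
Here both period and group differ, so the two effects have to be weighed against each other.
Sn > Rb: both are in period 5; the period trend gives Sn the larger value.
Se > Sn: relative to Sn, both the across-period and down-group shifts push Se's first ionization energy up.
H > Se: period and group pull opposite ways; the down-group shift dominates (1312 vs 941 kJ/mol).
Approximate values (kJ/mol): H 1312, Se 941, Rb 403, Sn 709.
So from highest to lowest: H > Se > Sn > Rb.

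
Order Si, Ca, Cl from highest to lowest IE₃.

IE_3 is the cost of taking one more electron from the +2 cation: Si²⁺ still has 2 valence electrons; Ca²⁺ is the bare [Ar] core; Cl²⁺ still has 5 valence electrons.
Core electrons are held far more tightly than valence electrons, so Ca tops the IE_3 order.
Valence configurations: Si²⁺ [Ne]3s², Cl²⁺ [Ne]3s²3p³.
The numbers (kJ/mol): Si 3232, Ca 4912, Cl 3822.
So the third ionization energies run Si < Cl < Ca.

Ca, Cl, Si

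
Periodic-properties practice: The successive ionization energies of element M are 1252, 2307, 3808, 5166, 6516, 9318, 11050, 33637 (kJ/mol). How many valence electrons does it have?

Look for the largest jump between consecutive ionization energies: IE8/IE7 ≈ 3.0, far larger than any earlier ratio.
That jump marks the point where a core electron is being removed. So the atom has 7 valence electrons.

7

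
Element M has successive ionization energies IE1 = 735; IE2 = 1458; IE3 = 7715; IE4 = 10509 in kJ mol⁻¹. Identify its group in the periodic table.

Look for the largest jump between consecutive ionization energies: IE3/IE2 ≈ 5.3, far larger than any earlier ratio.
That jump marks the point where a core electron is being removed. So the atom has 2 valence electrons.
A main-group element with 2 valence electrons is in group 2.

Group 2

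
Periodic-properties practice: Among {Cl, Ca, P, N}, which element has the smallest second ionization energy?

The second ionization energy removes an electron from the +1 ion. For each element: Cl⁺ still has 6 valence electrons; Ca⁺ still has 1 valence electron; P⁺ still has 4 valence electrons; N⁺ still has 4 valence electrons.
All are still removing valence electrons, so compare the +1 ions as you would atoms: IE_2 generally rises across a period (higher Z_eff) and falls down a group (larger shell), subject to the usual subshell exceptions.
Valence configurations: Cl⁺ [Ne]3s²3p⁴, Ca⁺ [Ar]4s¹, P⁺ [Ne]3s²3p², N⁺ [He]2s²2p².
Approximate IE_2 values (kJ/mol): Cl 2298, Ca 1145, P 1907, N 2856.
Putting it together, IE_2: Ca < P < Cl < N.

Ca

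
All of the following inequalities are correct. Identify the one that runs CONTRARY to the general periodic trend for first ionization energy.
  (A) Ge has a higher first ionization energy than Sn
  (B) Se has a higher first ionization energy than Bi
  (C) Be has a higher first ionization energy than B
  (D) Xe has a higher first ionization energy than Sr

The general trend: first ionization energy increases across a period and decreases down a group.
(A) Ge (period 4, group 14) vs Sn (period 5, group 14): the stated order agrees with the simple trend.
(B) Se (period 4, group 16) vs Bi (period 6, group 15): the stated order agrees with the simple trend.
(C) Be (period 2, group 2) vs B (period 2, group 13): the stated order contradicts the simple trend.
(D) Xe (period 5, group 18) vs Sr (period 5, group 2): the stated order agrees with the simple trend.
The exception is (C): removing B's lone 2p electron is easier than breaking Be's filled 2s².

(C)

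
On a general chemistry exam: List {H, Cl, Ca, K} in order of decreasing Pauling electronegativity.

Cl > H > Ca > K

H is in period 1, group 1; Cl is in period 3, group 17; K is in period 4, group 1; Ca is in period 4, group 2.
Electronegativity increases across a period and decreases down a group, tracking effective nuclear charge and atomic size.
Here both period and group differ, so the two effects have to be weighed against each other.
Ca > K: both are in period 4; the period trend gives Ca the larger value.
H > Ca: the two effects oppose for this pair; the down-group effect wins (2.20 vs 1.00).
Cl > H: the two effects oppose for this pair; the across-period effect wins (3.16 vs 2.20).
Approximate values (Pauling): H 2.20, Cl 3.16, K 0.82, Ca 1.00.
So from highest to lowest: Cl > H > Ca > K.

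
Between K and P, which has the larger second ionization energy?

K

IE_2 is the cost of taking one more electron from the +1 cation: K⁺ is the bare [Ar] core; P⁺ still has 4 valence electrons.
Pulling an electron out of a noble-gas core costs far more than removing a remaining valence electron, so K sits at the high end of IE_2.
The numbers (kJ/mol): K 3052, P 1907.
So the second ionization energies run P < K.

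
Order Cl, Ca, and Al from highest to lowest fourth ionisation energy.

Consider each +3 ion: Cl³⁺ still has 4 valence electrons; Ca³⁺ is already 1 electron into the core; Al³⁺ is the bare [Ne] core.
Pulling an electron out of a noble-gas core costs far more than removing a remaining valence electron, so Ca and Al sit at the high end of IE_4.
The numbers (kJ/mol): Cl 5159, Ca 6491, Al 11577.
Hence IE_4: Cl < Ca < Al.

Al > Ca > Cl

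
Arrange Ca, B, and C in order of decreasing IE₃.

Ca > C > B

Consider each +2 ion: Ca²⁺ is the bare [Ar] core; B²⁺ still has 1 valence electron; C²⁺ still has 2 valence electrons.
Core electrons are held far more tightly than valence electrons, so Ca tops the IE_3 order.
Valence configurations: B²⁺ [He]2s¹, C²⁺ [He]2s².
Tabulated IE_3 (kJ/mol): Ca 4912, B 3660, C 4620.
Overall IE_3 order: B < C < Ca.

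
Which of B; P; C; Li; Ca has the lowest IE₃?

The third ionization energy removes an electron from the +2 ion. For each element: B²⁺ still has 1 valence electron; P²⁺ still has 3 valence electrons; C²⁺ still has 2 valence electrons; Li²⁺ is already 1 electron into the core; Ca²⁺ is the bare [Ar] core.
Core electrons are held far more tightly than valence electrons, so Ca and Li top the IE_3 order.
Valence configurations: B²⁺ [He]2s¹, P²⁺ [Ne]3s²3p¹, C²⁺ [He]2s².
The numbers (kJ/mol): B 3660, P 2914, C 4620, Li 11815, Ca 4912.
Putting it together, IE_3: P < B < C < Ca < Li.

P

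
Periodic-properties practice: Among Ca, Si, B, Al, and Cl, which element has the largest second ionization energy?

IE_2 is the cost of taking one more electron from the +1 cation: Ca⁺ still has 1 valence electron; Si⁺ still has 3 valence electrons; B⁺ still has 2 valence electrons; Al⁺ still has 2 valence electrons; Cl⁺ still has 6 valence electrons.
All are still removing valence electrons, so compare the +1 ions as you would atoms: IE_2 generally rises across a period (higher Z_eff) and falls down a group (larger shell), subject to the usual subshell exceptions.
Valence configurations: Ca⁺ [Ar]4s¹, Si⁺ [Ne]3s²3p¹, B⁺ [He]2s², Al⁺ [Ne]3s², Cl⁺ [Ne]3s²3p⁴.
Si⁺ loses a lone 3p electron whereas Al⁺ must break into a filled 3s² pair, so IE_2(Al) > IE_2(Si) even though Si has the higher nuclear charge.
Approximate IE_2 values (kJ/mol): Ca 1145, Si 1577, B 2427, Al 1817, Cl 2298.
So the second ionization energies run Ca < Si < Al < Cl < B.

B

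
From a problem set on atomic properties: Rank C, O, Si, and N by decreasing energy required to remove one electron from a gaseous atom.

N, O, C, Si

Removing the outermost electron gets harder across a period and easier down a group.
Here both period and group differ, so the two effects have to be weighed against each other.
C > Si: C sits above Si in group 14, so the down-group effect alone puts C higher.
O > C: both are in period 2; the period trend gives O the larger value.
N > O: this pair runs against the simple trend — see the exception note.
Note the exception: N has a higher first ionization energy than O, contrary to the simple trend — pairing an electron in O's 2p⁴ costs repulsion energy, so O ionizes more easily than half-filled N (2p³).
Tabulated first ionization energy (kJ/mol): C 1086, N 1402, O 1314, Si 786.
So from highest to lowest: N > O > C > Si.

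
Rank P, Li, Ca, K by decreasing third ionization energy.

Li > Ca > K > P

The third ionization energy removes an electron from the +2 ion. For each element: P²⁺ still has 3 valence electrons; Li²⁺ is already 1 electron into the core; Ca²⁺ is the bare [Ar] core; K²⁺ is already 1 electron into the core.
Breaking into a closed-shell core is much more expensive than removing a leftover valence electron — K, Ca and Li have the largest IE_3 here.
Tabulated IE_3 (kJ/mol): P 2914, Li 11815, Ca 4912, K 4420.
Hence IE_3: P < K < Ca < Li.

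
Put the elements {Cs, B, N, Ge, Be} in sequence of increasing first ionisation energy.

Be is in period 2, group 2; B is in period 2, group 13; N is in period 2, group 15; Ge is in period 4, group 14; Cs is in period 6, group 1.
IE₁ increases left→right with effective nuclear charge and decreases top→bottom as the valence shell moves farther out.
Here both period and group differ, so the two effects have to be weighed against each other.
Ge > Cs: relative to Cs, both the across-period and down-group shifts push Ge's first ionization energy up.
B > Ge: period and group pull opposite ways; the down-group shift dominates (801 vs 762 kJ/mol).
Be > B: this pair runs against the simple trend — see the exception note.
N > Be: both are in period 2; the period trend gives N the larger value.
Note the exception: Be has a higher first ionization energy than B, contrary to the simple trend — removing B's lone 2p electron is easier than breaking Be's filled 2s².
Tabulated first ionization energy (kJ/mol): Be 900, B 801, N 1402, Ge 762, Cs 376.
So from lowest to highest: Cs < Ge < B < Be < N.

Cs, Ge, B, Be, N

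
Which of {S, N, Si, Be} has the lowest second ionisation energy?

Si

Consider each +1 ion: S⁺ still has 5 valence electrons; N⁺ still has 4 valence electrons; Si⁺ still has 3 valence electrons; Be⁺ still has 1 valence electron.
All are still removing valence electrons, so compare the +1 ions as you would atoms: IE_2 generally rises across a period (higher Z_eff) and falls down a group (larger shell), subject to the usual subshell exceptions.
Valence configurations: S⁺ [Ne]3s²3p³, N⁺ [He]2s²2p², Si⁺ [Ne]3s²3p¹, Be⁺ [He]2s¹.
Tabulated IE_2 (kJ/mol): S 2252, N 2856, Si 1577, Be 1757.
Overall IE_2 order: Si < Be < S < N.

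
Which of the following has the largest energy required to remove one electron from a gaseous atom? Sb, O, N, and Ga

N is in period 2, group 15; O is in period 2, group 16; Ga is in period 4, group 13; Sb is in period 5, group 15.
IE₁ increases left→right with effective nuclear charge and decreases top→bottom as the valence shell moves farther out.
Neither a single period nor a single group — weigh both effects.
Sb > Ga: the two effects oppose for this pair; the across-period effect wins (831 vs 579 kJ/mol).
O > Sb: relative to Sb, both the across-period and down-group shifts push O's first ionization energy up.
N > O: this pair runs against the simple trend — see the exception note.
Note the exception: N has a higher first ionization energy than O, contrary to the simple trend — pairing an electron in O's 2p⁴ costs repulsion energy, so O ionizes more easily than half-filled N (2p³).
For reference (kJ/mol): N 1402, O 1314, Ga 579, Sb 831.
The largest energy required to remove one electron from a gaseous atom among these belongs to N.

N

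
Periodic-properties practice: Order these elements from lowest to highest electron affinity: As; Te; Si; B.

B < As < Si < Te

B is in period 2, group 13; Si is in period 3, group 14; As is in period 4, group 15; Te is in period 5, group 16.
Atoms with high Z_eff and room in the valence shell (especially the halogens) have the most exothermic electron affinities.
A diagonal step moves right (one effect) and down (the opposite effect) at once.
As > B: the two effects oppose for this pair; the across-period effect wins (78 vs 27 kJ/mol).
Si > As: period and group pull opposite ways; the down-group shift dominates (134 vs 78 kJ/mol).
Te > Si: the two effects oppose for this pair; the across-period effect wins (190 vs 134 kJ/mol).
For reference (kJ/mol): B 27, Si 134, As 78, Te 190.
So from lowest to highest: B < As < Si < Te.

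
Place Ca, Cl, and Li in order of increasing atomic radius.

Li is in period 2, group 1; Cl is in period 3, group 17; Ca is in period 4, group 2.
Atomic radius shrinks across a period as nuclear charge pulls the same shell inward, and grows down a group as new shells are added.
These span different periods and groups, so the two trends combine.
Li > Cl: period and group pull opposite ways; the across-period shift dominates (133 vs 99 pm).
Ca > Li: the two effects oppose for this pair; the down-group effect wins (171 vs 133 pm).
Approximate values (pm): Li 133, Cl 99, Ca 171.
So from smallest to largest: Cl < Li < Ca.

Cl, Li, Ca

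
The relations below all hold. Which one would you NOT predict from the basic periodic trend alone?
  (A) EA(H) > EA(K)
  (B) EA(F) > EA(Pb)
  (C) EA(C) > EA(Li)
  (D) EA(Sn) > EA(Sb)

(D)

The general trend: electron affinity increases across a period and decreases down a group.
(A) H (period 1, group 1) vs K (period 4, group 1): the stated order agrees with the simple trend.
(B) F (period 2, group 17) vs Pb (period 6, group 14): the stated order agrees with the simple trend.
(C) C (period 2, group 14) vs Li (period 2, group 1): the stated order agrees with the simple trend.
(D) Sn (period 5, group 14) vs Sb (period 5, group 15): the stated order contradicts the simple trend.
The exception is (D): adding an electron to Sb's half-filled 5p³ is unfavourable, so Sn has the more exothermic EA.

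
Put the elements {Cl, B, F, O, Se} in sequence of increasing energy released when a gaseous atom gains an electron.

B < O < Se < F < Cl

B is in period 2, group 13; O is in period 2, group 16; F is in period 2, group 17; Cl is in period 3, group 17; Se is in period 4, group 16.
Atoms with high Z_eff and room in the valence shell (especially the halogens) have the most exothermic electron affinities.
Here both period and group differ, so the two effects have to be weighed against each other.
O > B: O lies to the right of B in period 2, so the across-period effect alone puts O higher.
Se > O: this pair runs against the simple trend — see the exception note.
F > Se: relative to Se, both the across-period and down-group shifts push F's electron affinity up.
Cl > F: this pair runs against the simple trend — see the exception note.
Note the exception: Se has a higher electron affinity than O, contrary to the simple trend — O's compact 2p subshell gives strong electron–electron repulsion on the added electron.
Note the exception: Cl has a higher electron affinity than F, contrary to the simple trend — F's small 2p subshell makes the incoming electron feel strong e⁻–e⁻ repulsion, so Cl actually releases more energy on gaining an electron.
Approximate values (kJ/mol): B 27, O 141, F 328, Cl 349, Se 195.
So from lowest to highest: B < O < Se < F < Cl.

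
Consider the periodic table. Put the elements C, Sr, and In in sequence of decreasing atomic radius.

Radius decreases left→right (rising Z_eff, same n) and increases top→bottom (higher n).
These span different periods and groups, so the two trends combine.
In > C: relative to C, both the across-period and down-group shifts push In's atomic radius up.
Sr > In: both are in period 5; the period trend gives Sr the larger value.
Approximate values (pm): C 75, Sr 185, In 142.
So from largest to smallest: Sr > In > C.

Sr > In > C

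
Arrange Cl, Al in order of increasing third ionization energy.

Al < Cl

IE_3 is the cost of taking one more electron from the +2 cation: Cl²⁺ still has 5 valence electrons; Al²⁺ still has 1 valence electron.
All are still removing valence electrons, so compare the +2 ions as you would atoms: IE_3 generally rises across a period (higher Z_eff) and falls down a group (larger shell), subject to the usual subshell exceptions.
Valence configurations: Cl²⁺ [Ne]3s²3p³, Al²⁺ [Ne]3s¹.
The numbers (kJ/mol): Cl 3822, Al 2745.
Hence IE_3: Al < Cl.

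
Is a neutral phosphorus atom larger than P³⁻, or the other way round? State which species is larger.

Forming P³⁻ adds 3 electrons to P. More electron–electron repulsion in the same shell, with unchanged nuclear charge, lets the cloud expand.
An anion is larger than its parent atom: P³⁻ > P.

P³⁻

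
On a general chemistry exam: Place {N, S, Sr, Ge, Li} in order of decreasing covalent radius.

Sr, Li, Ge, S, N

Li is in period 2, group 1; N is in period 2, group 15; S is in period 3, group 16; Ge is in period 4, group 14; Sr is in period 5, group 2.
Across a period the added protons contract the valence shell; down a group each new principal shell makes the atom larger.
These span different periods and groups, so the two trends combine.
S > N: the two effects oppose for this pair; the down-group effect wins (103 vs 71 pm).
Ge > S: relative to S, both the across-period and down-group shifts push Ge's atomic radius up.
Li > Ge: period and group pull opposite ways; the across-period shift dominates (133 vs 121 pm).
Sr > Li: the two effects oppose for this pair; the down-group effect wins (185 vs 133 pm).
Tabulated atomic radius (pm): Li 133, N 71, S 103, Ge 121, Sr 185.
So from largest to smallest: Sr > Li > Ge > S > N.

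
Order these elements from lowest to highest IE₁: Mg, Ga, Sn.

Mg is in period 3, group 2; Ga is in period 4, group 13; Sn is in period 5, group 14.
IE₁ increases left→right with effective nuclear charge and decreases top→bottom as the valence shell moves farther out.
A diagonal step moves right (one effect) and down (the opposite effect) at once.
Sn > Ga: the two effects oppose for this pair; the across-period effect wins (709 vs 579 kJ/mol).
Mg > Sn: the two effects oppose for this pair; the down-group effect wins (738 vs 709 kJ/mol).
Approximate values (kJ/mol): Mg 738, Ga 579, Sn 709.
So from lowest to highest: Ga < Sn < Mg.

Ga < Sn < Mg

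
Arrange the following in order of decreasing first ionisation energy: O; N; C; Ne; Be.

Across a period the outer electron is held more tightly (higher IE₁); down a group it sits in a higher shell, more shielded, and comes off more easily.
All lie in period 2; the across-period trend (first ionization energy increases left to right) applies, with the exception below.
Note the exception: N has a higher first ionization energy than O, contrary to the simple trend — pairing an electron in O's 2p⁴ costs repulsion energy, so O ionizes more easily than half-filled N (2p³).
Tabulated first ionization energy (kJ/mol): Be 900, C 1086, N 1402, O 1314, Ne 2081.
So from highest to lowest: Ne > N > O > C > Be.

Ne > N > O > C > Be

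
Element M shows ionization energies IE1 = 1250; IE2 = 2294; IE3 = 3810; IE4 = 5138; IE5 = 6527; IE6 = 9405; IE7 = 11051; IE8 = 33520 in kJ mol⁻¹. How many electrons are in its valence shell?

Look for the largest jump between consecutive ionization energies: IE8/IE7 ≈ 3.0, far larger than any earlier ratio.
That jump marks the point where a core electron is being removed. So the atom has 7 valence electrons.

7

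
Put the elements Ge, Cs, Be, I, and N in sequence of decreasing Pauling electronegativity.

Be is in period 2, group 2; N is in period 2, group 15; Ge is in period 4, group 14; I is in period 5, group 17; Cs is in period 6, group 1.
EN rises left→right (higher Z_eff, smaller atoms) and falls top→bottom (larger, more shielded atoms).
These span different periods and groups, so the two trends combine.
Be > Cs: relative to Cs, both the across-period and down-group shifts push Be's electronegativity up.
Ge > Be: period and group pull opposite ways; the across-period shift dominates (2.01 vs 1.57).
I > Ge: the two effects oppose for this pair; the across-period effect wins (2.66 vs 2.01).
N > I: period and group pull opposite ways; the down-group shift dominates (3.04 vs 2.66).
Tabulated electronegativity (Pauling): Be 1.57, N 3.04, Ge 2.01, I 2.66, Cs 0.79.
So from highest to lowest: N > I > Ge > Be > Cs.

N > I > Ge > Be > Cs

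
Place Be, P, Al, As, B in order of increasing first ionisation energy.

Al, B, Be, As, P

IE₁ increases left→right with effective nuclear charge and decreases top→bottom as the valence shell moves farther out.
Neither a single period nor a single group — weigh both effects.
B > Al: they share group 13; the group trend gives B the larger value.
Be > B: this pair runs against the simple trend — see the exception note.
As > Be: period and group pull opposite ways; the across-period shift dominates (947 vs 900 kJ/mol).
P > As: P sits above As in group 15, so the down-group effect alone puts P higher.
Note the exception: Be has a higher first ionization energy than B, contrary to the simple trend — removing B's lone 2p electron is easier than breaking Be's filled 2s².
Approximate values (kJ/mol): Be 900, B 801, Al 578, P 1012, As 947.
So from lowest to highest: Al < B < Be < As < P.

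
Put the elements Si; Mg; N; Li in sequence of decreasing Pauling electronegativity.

Li is in period 2, group 1; N is in period 2, group 15; Mg is in period 3, group 2; Si is in period 3, group 14.
EN rises left→right (higher Z_eff, smaller atoms) and falls top→bottom (larger, more shielded atoms).
Neither a single period nor a single group — weigh both effects.
Mg > Li: the two effects oppose for this pair; the across-period effect wins (1.31 vs 0.98).
Si > Mg: Si lies to the right of Mg in period 3, so the across-period effect alone puts Si higher.
N > Si: relative to Si, both the across-period and down-group shifts push N's electronegativity up.
Approximate values (Pauling): Li 0.98, N 3.04, Mg 1.31, Si 1.90.
So from highest to lowest: N > Si > Mg > Li.

N > Si > Mg > Li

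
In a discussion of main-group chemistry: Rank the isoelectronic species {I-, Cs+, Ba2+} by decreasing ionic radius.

I- > Cs+ > Ba2+

All of these have 54 electrons, so size is governed by nuclear charge alone: the more protons, the stronger the pull on the same electron cloud, and the smaller the ion.
Nuclear charges: Ba2+ (Z=56), Cs+ (Z=55), I- (Z=53).
Largest to smallest: I- > Cs+ > Ba2+.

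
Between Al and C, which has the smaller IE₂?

Al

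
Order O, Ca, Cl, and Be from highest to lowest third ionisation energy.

IE_3 is the cost of taking one more electron from the +2 cation: O²⁺ still has 4 valence electrons; Ca²⁺ is the bare [Ar] core; Cl²⁺ still has 5 valence electrons; Be²⁺ is the bare [He] core.
Usually core removal costs more than valence removal, but here the competition is close: a tightly held n=2 valence electron can cost more to remove than an n=3 core electron, so the actual values have to decide it.
Valence configurations: O²⁺ [He]2s²2p², Cl²⁺ [Ne]3s²3p³.
Approximate IE_3 values (kJ/mol): O 5300, Ca 4912, Cl 3822, Be 14849.
Putting it together, IE_3: Cl < Ca < O < Be.

Be > O > Ca > Cl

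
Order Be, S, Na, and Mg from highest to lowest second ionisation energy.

Na > S > Be > Mg

Consider each +1 ion: Be⁺ still has 1 valence electron; S⁺ still has 5 valence electrons; Na⁺ is the bare [Ne] core; Mg⁺ still has 1 valence electron.
Breaking into a closed-shell core is much more expensive than removing a leftover valence electron — Na has the largest IE_2 here.
Valence configurations: Be⁺ [He]2s¹, S⁺ [Ne]3s²3p³, Mg⁺ [Ne]3s¹.
Approximate IE_2 values (kJ/mol): Be 1757, S 2252, Na 4562, Mg 1451.
Hence IE_2: Mg < Be < S < Na.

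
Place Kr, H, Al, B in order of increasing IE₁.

Removing the outermost electron gets harder across a period and easier down a group.
These span different periods and groups, so the two trends combine.
B > Al: they share group 13; the group trend gives B the larger value.
H > B: the two effects oppose for this pair; the down-group effect wins (1312 vs 801 kJ/mol).
Kr > H: period and group pull opposite ways; the across-period shift dominates (1351 vs 1312 kJ/mol).
For reference (kJ/mol): H 1312, B 801, Al 578, Kr 1351.
So from lowest to highest: Al < B < H < Kr.

Al < B < H < Kr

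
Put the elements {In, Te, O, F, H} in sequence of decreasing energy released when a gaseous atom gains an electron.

H is in period 1, group 1; O is in period 2, group 16; F is in period 2, group 17; In is in period 5, group 13; Te is in period 5, group 16.
Electron affinity generally becomes more exothermic across a period toward the halogens and less exothermic down a group.
These span different periods and groups, so the two trends combine.
H > In: the two effects oppose for this pair; the down-group effect wins (73 vs 29 kJ/mol).
O > H: period and group pull opposite ways; the across-period shift dominates (141 vs 73 kJ/mol).
Te > O: this pair runs against the simple trend — see the exception note.
F > Te: relative to Te, both the across-period and down-group shifts push F's electron affinity up.
Note the exception: Te has a higher electron affinity than O, contrary to the simple trend — O's compact 2p subshell gives strong electron–electron repulsion on the added electron.
Tabulated electron affinity (kJ/mol): H 73, O 141, F 328, In 29, Te 190.
So from highest to lowest: F > Te > O > H > In.

F, Te, O, H, In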